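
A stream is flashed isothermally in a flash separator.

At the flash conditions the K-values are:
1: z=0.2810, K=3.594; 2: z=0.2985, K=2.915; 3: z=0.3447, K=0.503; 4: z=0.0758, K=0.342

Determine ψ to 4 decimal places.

ψ = 0.8952

Let ψ = V/F and solve Σ zᵢ(Kᵢ−1)/(1+ψ(Kᵢ−1)) = 0.
Feasibility: ΣzᵢKᵢ = 2.0793, Σzᵢ/Kᵢ = 1.0875 — both > 1, two phases present.
Newton–Raphson from ψ = 0.5:
  ψ = 0.5000: g = 0.30706, g' = -0.8677 → ψ = 0.8539
  ψ = 0.8539: g = 0.03220, g' = -0.7685 → ψ = 0.8958
  ψ = 0.8958: g = -0.00044, g' = -0.7909 → ψ = 0.8952
Converged at ψ = 0.8952.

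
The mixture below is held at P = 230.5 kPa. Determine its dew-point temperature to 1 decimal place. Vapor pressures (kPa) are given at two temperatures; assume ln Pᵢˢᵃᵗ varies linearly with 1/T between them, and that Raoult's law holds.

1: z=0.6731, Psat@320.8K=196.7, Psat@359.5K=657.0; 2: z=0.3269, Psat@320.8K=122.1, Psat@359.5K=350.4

Dew-point temperature: Σzᵢ·P/Pᵢˢᵃᵗ(T) = 1. Interpolate ln Pᵢˢᵃᵗ = aᵢ + bᵢ/T.
  T = 320.8 K: ΣzᵢP/Pᵢˢᵃᵗ = 1.4059
  T = 359.5 K: ΣzᵢP/Pᵢˢᵃᵗ = 0.4512
  T = 340.1 K: ΣzᵢP/Pᵢˢᵃᵗ = 0.7717
  T = 330.5 K: ΣzᵢP/Pᵢˢᵃᵗ = 1.0307
  T = 335.3 K: ΣzᵢP/Pᵢˢᵃᵗ = 0.8900
  T = 332.9 K: ΣzᵢP/Pᵢˢᵃᵗ = 0.9572
Interpolating between 330.5 K and 332.9 K gives T ≈ 331.5 K.

T = 331.5 K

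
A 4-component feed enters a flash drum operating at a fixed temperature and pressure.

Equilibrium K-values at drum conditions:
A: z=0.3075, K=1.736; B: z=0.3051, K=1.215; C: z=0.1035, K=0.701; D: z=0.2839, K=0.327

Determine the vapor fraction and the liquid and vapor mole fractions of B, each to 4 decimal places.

ψ = 0.2201, x_B = 0.2913, y_B = 0.3540

Newton–Raphson from ψ = 0.5:
  ψ = 0.5000: g = -0.09968, g' = -0.4054 → ψ = 0.2541
  ψ = 0.2541: g = -0.01111, g' = -0.3288 → ψ = 0.2203
  ψ = 0.2203: g = -0.00008, g' = -0.3240 → ψ = 0.2201
Converged at ψ = 0.2201.
Compositions from xᵢ = zᵢ/(1+ψ(Kᵢ−1)), yᵢ = Kᵢxᵢ:
  A: x = 0.2646, y = 0.4594
  B: x = 0.2913, y = 0.3540
  C: x = 0.1108, y = 0.0777
  D: x = 0.3333, y = 0.1090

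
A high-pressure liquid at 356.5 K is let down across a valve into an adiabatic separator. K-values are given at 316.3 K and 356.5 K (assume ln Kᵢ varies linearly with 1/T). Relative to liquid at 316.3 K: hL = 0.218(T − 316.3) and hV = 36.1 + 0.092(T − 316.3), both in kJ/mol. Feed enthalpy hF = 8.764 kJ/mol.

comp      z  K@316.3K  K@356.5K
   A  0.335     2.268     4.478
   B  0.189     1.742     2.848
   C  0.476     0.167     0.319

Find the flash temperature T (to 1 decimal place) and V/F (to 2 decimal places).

T = 319.1 K, V/F = 0.23

Adiabatic flash: solve Rachford–Rice at each trial T, then check hF = ψ·hV(T) + (1−ψ)·hL(T).
  T = 316.3 K: K = (2.268, 1.742, 0.167), RR gives ψ = 0.183, H_out = 6.623 kJ/mol
  T = 356.5 K: K = (4.478, 2.848, 0.319), RR gives ψ = 0.596, H_out = 27.254 kJ/mol
  T = 336.4 K: K = (3.252, 2.260, 0.235), RR gives ψ = 0.426, H_out = 18.687 kJ/mol
  T = 326.4 K: K = (2.733, 1.994, 0.199), RR gives ψ = 0.323, H_out = 13.467 kJ/mol
  T = 321.4 K: K = (2.496, 1.867, 0.183), RR gives ψ = 0.261, H_out = 10.354 kJ/mol
  T = 318.9 K: K = (2.382, 1.805, 0.175), RR gives ψ = 0.225, H_out = 8.609 kJ/mol
  T = 320.1 K: K = (2.436, 1.835, 0.179), RR gives ψ = 0.242, H_out = 9.465 kJ/mol
Linear interpolation between T = 318.9 (H_out = 8.609) and T = 320.1 (H_out = 9.465) on hF = 8.764 gives T ≈ 319.1 K, at which ψ = 0.23.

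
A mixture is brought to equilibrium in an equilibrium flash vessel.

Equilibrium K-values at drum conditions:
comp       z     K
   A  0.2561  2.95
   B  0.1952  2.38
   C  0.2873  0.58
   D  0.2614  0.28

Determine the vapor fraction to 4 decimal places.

Material balance + equilibrium reduce to Σ zᵢ(Kᵢ−1)/(1+ψ(Kᵢ−1)) = 0.
Check two-phase: ΣzᵢKᵢ = 1.4599 > 1 and Σzᵢ/Kᵢ = 1.5977 > 1, so g(0) = 0.4599 > 0 and g(1) = -0.5977 < 0.
Newton iteration, ψ⁰ = 0.36:
  ψ = 0.3600: g = 0.07716, g' = -0.8194 → ψ = 0.4542
  ψ = 0.4542: g = 0.00166, g' = -0.7909 → ψ = 0.4563
Converged at ψ = 0.4563.

ψ = 0.4563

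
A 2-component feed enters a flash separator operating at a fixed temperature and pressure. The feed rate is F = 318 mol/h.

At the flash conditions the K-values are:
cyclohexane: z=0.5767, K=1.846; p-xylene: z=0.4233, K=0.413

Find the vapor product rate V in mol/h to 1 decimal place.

Rachford–Rice: g(V/F) = Σ zᵢ(Kᵢ−1)/(1+V/F(Kᵢ−1)) = 0.
Feasibility: ΣzᵢKᵢ = 1.2394, Σzᵢ/Kᵢ = 1.3373 — both > 1, two phases present.
Iterate (Newton) starting at V/F = 0.5:
  V/F = 0.5000: g = -0.00884, g' = -0.4960 → V/F = 0.4822
  V/F = 0.4822: g = -0.00004, g' = -0.4920 → V/F = 0.4821
Converged at V/F = 0.4821.
Then V = V/F·F = 0.4821·318 = 153.3 mol/h and L = F − V = 164.7 mol/h.

V = 153.3 mol/h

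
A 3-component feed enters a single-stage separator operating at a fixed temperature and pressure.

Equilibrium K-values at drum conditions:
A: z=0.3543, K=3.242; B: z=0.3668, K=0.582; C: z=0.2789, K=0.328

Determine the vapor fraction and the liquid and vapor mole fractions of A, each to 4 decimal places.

ψ = 0.3740, x_A = 0.1927, y_A = 0.6248

Iterate (Newton) starting at ψ = 0.5:
  ψ = 0.5000: g = -0.10158, g' = -0.7840 → ψ = 0.3704
  ψ = 0.3704: g = 0.00300, g' = -0.8445 → ψ = 0.3740
Converged at ψ = 0.3740.
Compositions from xᵢ = zᵢ/(1+ψ(Kᵢ−1)), yᵢ = Kᵢxᵢ:
  A: x = 0.1927, y = 0.6248
  B: x = 0.4348, y = 0.2530
  C: x = 0.3725, y = 0.1222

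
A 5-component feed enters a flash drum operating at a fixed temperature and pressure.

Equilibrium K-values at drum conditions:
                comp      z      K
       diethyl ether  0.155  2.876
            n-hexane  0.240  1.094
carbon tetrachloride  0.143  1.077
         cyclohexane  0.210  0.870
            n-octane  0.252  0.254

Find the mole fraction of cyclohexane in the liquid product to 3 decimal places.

Newton–Raphson from V/F = 0.5:
  V/F = 0.500: g = -0.1468, g' = -0.509 → V/F = 0.211
  V/F = 0.211: g = -0.0101, g' = -0.484 → V/F = 0.191
Converged at V/F = 0.191.
Compositions from xᵢ = zᵢ/(1+V/F(Kᵢ−1)), yᵢ = Kᵢxᵢ:
  diethyl ether: x = 0.114, y = 0.328
  n-hexane: x = 0.236, y = 0.258
  carbon tetrachloride: x = 0.141, y = 0.152
  cyclohexane: x = 0.215, y = 0.187
  n-octane: x = 0.294, y = 0.075

x_cyclohexane = 0.215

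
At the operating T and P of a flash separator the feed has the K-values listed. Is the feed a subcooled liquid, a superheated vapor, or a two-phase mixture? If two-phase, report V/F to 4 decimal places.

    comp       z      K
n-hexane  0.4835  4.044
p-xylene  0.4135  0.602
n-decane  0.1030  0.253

ΣzᵢKᵢ = 2.2303; Σzᵢ/Kᵢ = 1.2136.
Both exceed 1, so a two-phase solution exists.
Rachford–Rice: g(ψ) = Σ zᵢ(Kᵢ−1)/(1+ψ(Kᵢ−1)) = 0.
Newton–Raphson from ψ = 0.59:
  ψ = 0.5900: g = 0.17374, g' = -0.8687 → ψ = 0.7900
  ψ = 0.7900: g = 0.00450, g' = -0.8679 → ψ = 0.7952
Converged at ψ = 0.7952.

two-phase, V/F = 0.7952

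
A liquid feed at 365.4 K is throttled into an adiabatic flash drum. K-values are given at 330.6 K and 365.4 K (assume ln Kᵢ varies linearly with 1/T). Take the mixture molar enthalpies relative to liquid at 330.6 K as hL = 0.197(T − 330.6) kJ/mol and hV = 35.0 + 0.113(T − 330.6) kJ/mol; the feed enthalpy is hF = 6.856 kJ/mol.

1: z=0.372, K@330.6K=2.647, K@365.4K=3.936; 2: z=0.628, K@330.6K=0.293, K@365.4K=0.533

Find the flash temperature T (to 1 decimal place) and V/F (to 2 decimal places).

Adiabatic flash: solve Rachford–Rice at each trial T, then check hF = ψ·hV(T) + (1−ψ)·hL(T).
  T = 330.6 K: K = (2.647, 0.293), RR gives ψ = 0.145, H_out = 5.070 kJ/mol
  T = 365.4 K: K = (3.936, 0.533), RR gives ψ = 0.583, H_out = 25.546 kJ/mol
  T = 348.0 K: K = (3.260, 0.401), RR gives ψ = 0.343, H_out = 14.941 kJ/mol
  T = 339.3 K: K = (2.945, 0.344), RR gives ψ = 0.244, H_out = 10.091 kJ/mol
  T = 335.0 K: K = (2.796, 0.318), RR gives ψ = 0.196, H_out = 7.652 kJ/mol
  T = 332.8 K: K = (2.721, 0.305), RR gives ψ = 0.171, H_out = 6.375 kJ/mol
Linear interpolation between T = 332.8 (H_out = 6.375) and T = 335.0 (H_out = 7.652) on hF = 6.856 gives T ≈ 333.6 K, at which ψ = 0.18.

T = 333.6 K, V/F = 0.18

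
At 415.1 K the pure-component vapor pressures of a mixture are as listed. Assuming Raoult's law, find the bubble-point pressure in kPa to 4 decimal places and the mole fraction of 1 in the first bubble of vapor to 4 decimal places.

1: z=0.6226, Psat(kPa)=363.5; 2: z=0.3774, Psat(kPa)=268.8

At the bubble point ψ → 0, so ΣzᵢKᵢ = 1 with Kᵢ = Pᵢˢᵃᵗ/P ⇒ P = ΣzᵢPᵢˢᵃᵗ.
P = 0.6226·363.5 + 0.3774·268.8 = 327.7602 kPa
yᵢ = zᵢPᵢˢᵃᵗ/P ⇒ y_1 = 0.6226·363.5/327.7602 = 0.6905

Pbub = 327.7602 kPa, y_1 = 0.6905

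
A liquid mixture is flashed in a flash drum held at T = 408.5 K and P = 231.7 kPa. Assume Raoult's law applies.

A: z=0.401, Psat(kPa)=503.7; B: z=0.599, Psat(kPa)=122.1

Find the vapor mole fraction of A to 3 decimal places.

Raoult's law: Kᵢ = Pᵢˢᵃᵗ/P = Pᵢˢᵃᵗ/231.7.
  K_A = 503.7/231.7 = 2.17393, K_B = 122.1/231.7 = 0.52697
Let ψ = V/F and solve Σ zᵢ(Kᵢ−1)/(1+ψ(Kᵢ−1)) = 0.
g(0) = ΣzᵢKᵢ − 1 = 0.187 and g(1) = 1 − Σzᵢ/Kᵢ = -0.321, so a root lies in (0, 1).
Binary case is linear: z₁(K₁−1)(1+ψ(K₂−1)) + z₂(K₂−1)(1+ψ(K₁−1)) = 0
⇒ ψ = [z₁(K₁−1)+z₂(K₂−1)] / [−(K₁−1)(K₂−1)] = 0.1874/0.5553 = 0.337
Compositions from xᵢ = zᵢ/(1+ψ(Kᵢ−1)), yᵢ = Kᵢxᵢ:
  A: x = 0.287, y = 0.624
  B: x = 0.713, y = 0.376

y_A = 0.624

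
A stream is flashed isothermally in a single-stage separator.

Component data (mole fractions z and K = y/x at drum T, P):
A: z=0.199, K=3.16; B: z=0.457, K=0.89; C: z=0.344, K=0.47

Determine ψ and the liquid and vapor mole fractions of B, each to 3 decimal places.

ψ = 0.284, x_B = 0.472, y_B = 0.420

Material balance + equilibrium reduce to Σ zᵢ(Kᵢ−1)/(1+ψ(Kᵢ−1)) = 0.
Check two-phase: ΣzᵢKᵢ = 1.197 > 1 and Σzᵢ/Kᵢ = 1.308 > 1, so g(0) = 0.197 > 0 and g(1) = -0.308 < 0.
Newton iteration, ψ⁰ = 0.49:
  ψ = 0.490: g = -0.0906, g' = -0.402 → ψ = 0.264
  ψ = 0.264: g = 0.0098, g' = -0.513 → ψ = 0.283
  ψ = 0.283: g = 0.0002, g' = -0.497 → ψ = 0.284
Converged at ψ = 0.284.
Compositions from xᵢ = zᵢ/(1+ψ(Kᵢ−1)), yᵢ = Kᵢxᵢ:
  A: x = 0.123, y = 0.390
  B: x = 0.472, y = 0.420
  C: x = 0.405, y = 0.190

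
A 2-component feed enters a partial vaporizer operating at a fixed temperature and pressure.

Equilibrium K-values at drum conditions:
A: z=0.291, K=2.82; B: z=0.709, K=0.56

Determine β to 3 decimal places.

Material balance + equilibrium reduce to Σ zᵢ(Kᵢ−1)/(1+β(Kᵢ−1)) = 0.
Feasibility: ΣzᵢKᵢ = 1.218, Σzᵢ/Kᵢ = 1.369 — both > 1, two phases present.
Iterate (Newton) starting at β = 0.43:
  β = 0.430: g = -0.0877, g' = -0.512 → β = 0.259
  β = 0.259: g = 0.0080, g' = -0.620 → β = 0.272
Converged at β = 0.272.

β = 0.272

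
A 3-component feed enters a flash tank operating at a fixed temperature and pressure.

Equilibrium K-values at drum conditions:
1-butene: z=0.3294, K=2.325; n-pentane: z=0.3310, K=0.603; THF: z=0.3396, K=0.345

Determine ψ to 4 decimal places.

ψ = 0.1157

Newton iteration, ψ⁰ = 0.52:
  ψ = 0.5200: g = -0.24452, g' = -0.6206 → ψ = 0.1260
  ψ = 0.1260: g = -0.00678, g' = -0.6555 → ψ = 0.1157
Converged at ψ = 0.1157.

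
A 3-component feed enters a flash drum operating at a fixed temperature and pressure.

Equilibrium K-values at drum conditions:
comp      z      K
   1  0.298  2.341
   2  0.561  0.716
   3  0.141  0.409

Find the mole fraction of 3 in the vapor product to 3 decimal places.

y_3 = 0.071

Material balance + equilibrium reduce to Σ zᵢ(Kᵢ−1)/(1+V/F(Kᵢ−1)) = 0.
Check two-phase: ΣzᵢKᵢ = 1.157 > 1 and Σzᵢ/Kᵢ = 1.256 > 1, so g(0) = 0.157 > 0 and g(1) = -0.256 < 0.
Iterate (Newton) starting at V/F = 0.66:
  V/F = 0.660: g = -0.1207, g' = -0.352 → V/F = 0.317
  V/F = 0.317: g = 0.0029, g' = -0.393 → V/F = 0.324
Converged at V/F = 0.324.
Compositions from xᵢ = zᵢ/(1+V/F(Kᵢ−1)), yᵢ = Kᵢxᵢ:
  1: x = 0.208, y = 0.486
  2: x = 0.618, y = 0.442
  3: x = 0.174, y = 0.071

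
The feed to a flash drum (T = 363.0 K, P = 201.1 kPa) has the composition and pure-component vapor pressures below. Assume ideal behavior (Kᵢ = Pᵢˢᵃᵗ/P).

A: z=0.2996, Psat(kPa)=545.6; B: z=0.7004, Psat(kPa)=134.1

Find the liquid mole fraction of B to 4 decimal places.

x_B = 0.8372

Raoult's law: Kᵢ = Pᵢˢᵃᵗ/P = Pᵢˢᵃᵗ/201.1.
  K_A = 545.6/201.1 = 2.713078, K_B = 134.1/201.1 = 0.666832
Material balance + equilibrium reduce to Σ zᵢ(Kᵢ−1)/(1+ψ(Kᵢ−1)) = 0.
g(0) = ΣzᵢKᵢ − 1 = 0.2799 and g(1) = 1 − Σzᵢ/Kᵢ = -0.1608, so a root lies in (0, 1).
Iterate (Newton) starting at ψ = 0.5:
  ψ = 0.5000: g = -0.00354, g' = -0.3670 → ψ = 0.4903
  ψ = 0.4903: g = 0.00002, g' = -0.3708 → ψ = 0.4904
Converged at ψ = 0.4904.
Compositions from xᵢ = zᵢ/(1+ψ(Kᵢ−1)), yᵢ = Kᵢxᵢ:
  A: x = 0.1628, y = 0.4417
  B: x = 0.8372, y = 0.5583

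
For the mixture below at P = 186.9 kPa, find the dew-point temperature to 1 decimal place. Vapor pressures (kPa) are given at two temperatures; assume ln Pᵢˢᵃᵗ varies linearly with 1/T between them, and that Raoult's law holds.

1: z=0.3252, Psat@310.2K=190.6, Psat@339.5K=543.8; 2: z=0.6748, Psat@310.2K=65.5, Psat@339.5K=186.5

Dew-point temperature: Σzᵢ·P/Pᵢˢᵃᵗ(T) = 1. Interpolate ln Pᵢˢᵃᵗ = aᵢ + bᵢ/T.
  T = 310.2 K: ΣzᵢP/Pᵢˢᵃᵗ = 2.2444
  T = 339.5 K: ΣzᵢP/Pᵢˢᵃᵗ = 0.7880
  T = 324.9 K: ΣzᵢP/Pᵢˢᵃᵗ = 1.2966
  T = 332.2 K: ΣzᵢP/Pᵢˢᵃᵗ = 1.0053
  T = 335.9 K: ΣzᵢP/Pᵢˢᵃᵗ = 0.8874
  T = 334.0 K: ΣzᵢP/Pᵢˢᵃᵗ = 0.9458
Interpolating between 332.2 K and 334.0 K gives T ≈ 332.4 K.

T = 332.4 K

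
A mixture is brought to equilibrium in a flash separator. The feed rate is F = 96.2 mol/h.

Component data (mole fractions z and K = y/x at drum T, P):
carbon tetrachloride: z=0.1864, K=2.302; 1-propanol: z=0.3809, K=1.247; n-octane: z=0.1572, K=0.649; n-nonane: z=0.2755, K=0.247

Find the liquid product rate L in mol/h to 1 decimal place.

L = 81.4 mol/h

Rachford–Rice: g(ψ) = Σ zᵢ(Kᵢ−1)/(1+ψ(Kᵢ−1)) = 0.
Feasibility: ΣzᵢKᵢ = 1.0741, Σzᵢ/Kᵢ = 1.7440 — both > 1, two phases present.
Newton iteration, ψ⁰ = 0.69:
  ψ = 0.6900: g = -0.29639, g' = -0.8152 → ψ = 0.3264
  ψ = 0.3264: g = -0.07999, g' = -0.4748 → ψ = 0.1579
  ψ = 0.1579: g = -0.00202, g' = -0.4619 → ψ = 0.1536
Converged at ψ = 0.1536.
Then V = ψ·F = 0.1536·96.2 = 14.8 mol/h and L = F − V = 81.4 mol/h.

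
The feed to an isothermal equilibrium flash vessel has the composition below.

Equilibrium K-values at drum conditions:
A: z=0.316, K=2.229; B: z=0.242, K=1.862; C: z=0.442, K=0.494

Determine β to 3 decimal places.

Newton–Raphson from β = 0.5:
  β = 0.500: g = 0.0869, g' = -0.474 → β = 0.683
  β = 0.683: g = 0.0004, g' = -0.477 → β = 0.684
Converged at β = 0.684.

β = 0.684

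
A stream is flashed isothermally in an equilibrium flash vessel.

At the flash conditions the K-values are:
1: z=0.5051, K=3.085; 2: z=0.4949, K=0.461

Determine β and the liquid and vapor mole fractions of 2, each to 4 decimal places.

Rachford–Rice: g(β) = Σ zᵢ(Kᵢ−1)/(1+β(Kᵢ−1)) = 0.
Check two-phase: ΣzᵢKᵢ = 1.7864 > 1 and Σzᵢ/Kᵢ = 1.2373 > 1, so g(0) = 0.7864 > 0 and g(1) = -0.2373 < 0.
Binary case is linear: z₁(K₁−1)(1+β(K₂−1)) + z₂(K₂−1)(1+β(K₁−1)) = 0
⇒ β = [z₁(K₁−1)+z₂(K₂−1)] / [−(K₁−1)(K₂−1)] = 0.78638/1.12381 = 0.6997
Compositions from xᵢ = zᵢ/(1+β(Kᵢ−1)), yᵢ = Kᵢxᵢ:
  1: x = 0.2054, y = 0.6337
  2: x = 0.7946, y = 0.3663

β = 0.6997, x_2 = 0.7946, y_2 = 0.3663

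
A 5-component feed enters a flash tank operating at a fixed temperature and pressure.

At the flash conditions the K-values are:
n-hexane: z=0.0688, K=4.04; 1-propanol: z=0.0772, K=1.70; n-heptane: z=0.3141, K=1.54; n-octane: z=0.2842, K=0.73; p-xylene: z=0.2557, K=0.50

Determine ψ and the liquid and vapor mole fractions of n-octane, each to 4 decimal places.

Rachford–Rice: g(ψ) = Σ zᵢ(Kᵢ−1)/(1+ψ(Kᵢ−1)) = 0.
g(0) = ΣzᵢKᵢ − 1 = 0.2282 and g(1) = 1 − Σzᵢ/Kᵢ = -0.1671, so a root lies in (0, 1).
Newton–Raphson from ψ = 0.5:
  ψ = 0.5000: g = -0.00260, g' = -0.3190 → ψ = 0.4919
Converged at ψ = 0.4919.
Compositions from xᵢ = zᵢ/(1+ψ(Kᵢ−1)), yᵢ = Kᵢxᵢ:
  n-hexane: x = 0.0276, y = 0.1114
  1-propanol: x = 0.0574, y = 0.0976
  n-heptane: x = 0.2482, y = 0.3822
  n-octane: x = 0.3277, y = 0.2392
  p-xylene: x = 0.3391, y = 0.1695

ψ = 0.4919, x_n-octane = 0.3277, y_n-octane = 0.2392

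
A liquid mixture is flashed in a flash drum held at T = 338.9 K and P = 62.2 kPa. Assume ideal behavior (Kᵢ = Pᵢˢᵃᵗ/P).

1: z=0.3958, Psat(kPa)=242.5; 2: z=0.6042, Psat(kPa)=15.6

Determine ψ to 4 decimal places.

Raoult's law: Kᵢ = Pᵢˢᵃᵗ/P = Pᵢˢᵃᵗ/62.2.
  K_1 = 242.5/62.2 = 3.898714, K_2 = 15.6/62.2 = 0.250804
Rachford–Rice: g(ψ) = Σ zᵢ(Kᵢ−1)/(1+ψ(Kᵢ−1)) = 0.
Feasibility: ΣzᵢKᵢ = 1.6946, Σzᵢ/Kᵢ = 2.5106 — both > 1, two phases present.
Iterate (Newton) starting at ψ = 0.45:
  ψ = 0.4500: g = -0.18502, g' = -1.3981 → ψ = 0.3177
  ψ = 0.3177: g = 0.00326, g' = -1.4854 → ψ = 0.3199
Converged at ψ = 0.3199.

ψ = 0.3199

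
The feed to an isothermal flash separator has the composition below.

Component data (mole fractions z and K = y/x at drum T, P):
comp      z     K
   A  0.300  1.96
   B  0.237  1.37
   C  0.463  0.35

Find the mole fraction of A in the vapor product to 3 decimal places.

y_A = 0.513

Let ψ = V/F and solve Σ zᵢ(Kᵢ−1)/(1+ψ(Kᵢ−1)) = 0.
Feasibility: ΣzᵢKᵢ = 1.075, Σzᵢ/Kᵢ = 1.649 — both > 1, two phases present.
Iterate (Newton) starting at ψ = 0.5:
  ψ = 0.500: g = -0.1773, g' = -0.579 → ψ = 0.194
  ψ = 0.194: g = -0.0196, g' = -0.481 → ψ = 0.153
Converged at ψ = 0.153.
Compositions from xᵢ = zᵢ/(1+ψ(Kᵢ−1)), yᵢ = Kᵢxᵢ:
  A: x = 0.262, y = 0.513
  B: x = 0.224, y = 0.307
  C: x = 0.514, y = 0.180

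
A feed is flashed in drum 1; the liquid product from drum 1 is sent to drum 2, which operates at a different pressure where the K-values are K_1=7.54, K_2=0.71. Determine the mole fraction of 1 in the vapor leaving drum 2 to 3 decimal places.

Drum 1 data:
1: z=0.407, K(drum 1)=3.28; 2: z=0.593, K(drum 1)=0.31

y_1 (drum 2) = 0.320

Drum 1:
Let ψ₁ = V/F and solve Σ zᵢ(Kᵢ−1)/(1+ψ₁(Kᵢ−1)) = 0.
Feasibility: ΣzᵢKᵢ = 1.519, Σzᵢ/Kᵢ = 2.037 — both > 1, two phases present.
Binary case is linear: z₁(K₁−1)(1+ψ₁(K₂−1)) + z₂(K₂−1)(1+ψ₁(K₁−1)) = 0
⇒ ψ₁ = [z₁(K₁−1)+z₂(K₂−1)] / [−(K₁−1)(K₂−1)] = 0.5188/1.5732 = 0.330
Drum-1 compositions:
  1: x = 0.232, y = 0.762
  2: x = 0.768, y = 0.238
Drum-2 feed = drum-1 liquid: z₂ = (0.2323, 0.7677).
Drum 2:
Let ψ₂ = V/F and solve Σ zᵢ(Kᵢ−1)/(1+ψ₂(Kᵢ−1)) = 0.
Feasibility: ΣzᵢKᵢ = 2.297, Σzᵢ/Kᵢ = 1.112 — both > 1, two phases present.
Binary case is linear: z₁(K₁−1)(1+ψ₂(K₂−1)) + z₂(K₂−1)(1+ψ₂(K₁−1)) = 0
⇒ ψ₂ = [z₁(K₁−1)+z₂(K₂−1)] / [−(K₁−1)(K₂−1)] = 1.2968/1.8966 = 0.684
  1: x = 0.042, y = 0.320
  2: x = 0.958, y = 0.680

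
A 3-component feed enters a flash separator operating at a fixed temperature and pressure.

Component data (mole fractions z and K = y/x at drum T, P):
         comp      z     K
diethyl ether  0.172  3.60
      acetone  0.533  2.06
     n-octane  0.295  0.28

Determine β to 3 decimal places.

Let β = V/F and solve Σ zᵢ(Kᵢ−1)/(1+β(Kᵢ−1)) = 0.
Check two-phase: ΣzᵢKᵢ = 1.800 > 1 and Σzᵢ/Kᵢ = 1.360 > 1, so g(0) = 0.800 > 0 and g(1) = -0.360 < 0.
Newton iteration, β⁰ = 0.5:
  β = 0.500: g = 0.2318, g' = -0.849 → β = 0.773
  β = 0.773: g = -0.0199, g' = -1.087 → β = 0.755
  β = 0.755: g = -0.0003, g' = -1.051 → β = 0.754
Converged at β = 0.754.

β = 0.754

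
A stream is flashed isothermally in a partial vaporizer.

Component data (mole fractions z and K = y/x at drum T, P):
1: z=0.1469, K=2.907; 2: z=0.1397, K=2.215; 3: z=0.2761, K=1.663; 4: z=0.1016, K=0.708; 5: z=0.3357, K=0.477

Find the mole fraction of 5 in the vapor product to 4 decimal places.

Rachford–Rice: g(V/F) = Σ zᵢ(Kᵢ−1)/(1+V/F(Kᵢ−1)) = 0.
Check two-phase: ΣzᵢKᵢ = 1.4277 > 1 and Σzᵢ/Kᵢ = 1.1269 > 1, so g(0) = 0.4277 > 0 and g(1) = -0.1269 < 0.
Newton–Raphson from V/F = 0.5:
  V/F = 0.5000: g = 0.11399, g' = -0.4685 → V/F = 0.7433
  V/F = 0.7433: g = 0.00256, g' = -0.4627 → V/F = 0.7489
Converged at V/F = 0.7489.
Compositions from xᵢ = zᵢ/(1+V/F(Kᵢ−1)), yᵢ = Kᵢxᵢ:
  1: x = 0.0605, y = 0.1759
  2: x = 0.0731, y = 0.1620
  3: x = 0.1845, y = 0.3068
  4: x = 0.1300, y = 0.0921
  5: x = 0.5518, y = 0.2632

y_5 = 0.2632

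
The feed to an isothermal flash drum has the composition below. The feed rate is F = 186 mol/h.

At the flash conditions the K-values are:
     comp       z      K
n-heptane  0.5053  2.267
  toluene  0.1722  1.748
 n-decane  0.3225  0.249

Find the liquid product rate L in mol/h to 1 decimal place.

L = 72.0 mol/h

Newton–Raphson from ψ = 0.5:
  ψ = 0.5000: g = 0.09785, g' = -0.8214 → ψ = 0.6191
  ψ = 0.6191: g = -0.00586, g' = -0.9351 → ψ = 0.6129
  ψ = 0.6129: g = -0.00003, g' = -0.9267 → ψ = 0.6128
Converged at ψ = 0.6128.
Then V = ψ·F = 0.6128·186 = 114.0 mol/h and L = F − V = 72.0 mol/h.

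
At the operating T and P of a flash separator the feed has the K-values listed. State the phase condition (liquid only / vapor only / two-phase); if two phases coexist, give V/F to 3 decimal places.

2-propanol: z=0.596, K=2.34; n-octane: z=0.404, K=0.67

vapor only

ΣzᵢKᵢ = 1.665; Σzᵢ/Kᵢ = 0.858.
Since Σzᵢ/Kᵢ < 1 the mixture is above its dew point — single vapor phase.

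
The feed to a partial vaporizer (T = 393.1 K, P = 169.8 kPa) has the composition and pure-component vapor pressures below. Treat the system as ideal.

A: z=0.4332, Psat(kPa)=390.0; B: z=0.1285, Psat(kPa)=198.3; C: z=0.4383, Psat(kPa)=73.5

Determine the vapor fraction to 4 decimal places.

ψ = 0.5251

Raoult's law: Kᵢ = Pᵢˢᵃᵗ/P = Pᵢˢᵃᵗ/169.8.
  K_A = 390.0/169.8 = 2.296820, K_B = 198.3/169.8 = 1.167845, K_C = 73.5/169.8 = 0.432862
Material balance + equilibrium reduce to Σ zᵢ(Kᵢ−1)/(1+ψ(Kᵢ−1)) = 0.
Feasibility: ΣzᵢKᵢ = 1.3348, Σzᵢ/Kᵢ = 1.3112 — both > 1, two phases present.
Iterate (Newton) starting at ψ = 0.5:
  ψ = 0.5000: g = 0.01374, g' = -0.5459 → ψ = 0.5252
  ψ = 0.5252: g = -0.00001, g' = -0.5468 → ψ = 0.5251
Converged at ψ = 0.5251.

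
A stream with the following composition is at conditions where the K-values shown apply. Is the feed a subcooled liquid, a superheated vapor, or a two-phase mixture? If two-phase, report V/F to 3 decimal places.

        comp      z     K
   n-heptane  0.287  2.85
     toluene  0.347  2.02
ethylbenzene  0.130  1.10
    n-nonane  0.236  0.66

ΣzᵢKᵢ = 1.818; Σzᵢ/Kᵢ = 0.748.
Since Σzᵢ/Kᵢ < 1 the mixture is above its dew point — single vapor phase.

superheated vapor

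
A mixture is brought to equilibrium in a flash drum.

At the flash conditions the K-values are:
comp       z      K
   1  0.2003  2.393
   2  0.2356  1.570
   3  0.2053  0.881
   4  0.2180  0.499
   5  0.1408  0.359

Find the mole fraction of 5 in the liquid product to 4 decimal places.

x_5 = 0.1914

Material balance + equilibrium reduce to Σ zᵢ(Kᵢ−1)/(1+ψ(Kᵢ−1)) = 0.
g(0) = ΣzᵢKᵢ − 1 = 0.1894 and g(1) = 1 − Σzᵢ/Kᵢ = -0.2959, so a root lies in (0, 1).
Newton iteration, ψ⁰ = 0.43:
  ψ = 0.4300: g = -0.00720, g' = -0.4038 → ψ = 0.4122
Converged at ψ = 0.4122.
Compositions from xᵢ = zᵢ/(1+ψ(Kᵢ−1)), yᵢ = Kᵢxᵢ:
  1: x = 0.1272, y = 0.3045
  2: x = 0.1908, y = 0.2995
  3: x = 0.2159, y = 0.1902
  4: x = 0.2747, y = 0.1371
  5: x = 0.1914, y = 0.0687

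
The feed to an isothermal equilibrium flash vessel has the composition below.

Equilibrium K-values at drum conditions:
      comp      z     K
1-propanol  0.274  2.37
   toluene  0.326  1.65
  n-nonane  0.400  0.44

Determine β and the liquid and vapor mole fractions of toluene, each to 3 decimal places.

Rachford–Rice: g(β) = Σ zᵢ(Kᵢ−1)/(1+β(Kᵢ−1)) = 0.
Feasibility: ΣzᵢKᵢ = 1.363, Σzᵢ/Kᵢ = 1.222 — both > 1, two phases present.
Iterate (Newton) starting at β = 0.5:
  β = 0.500: g = 0.0716, g' = -0.502 → β = 0.643
  β = 0.643: g = -0.0009, g' = -0.520 → β = 0.641
Converged at β = 0.641.
Compositions from xᵢ = zᵢ/(1+β(Kᵢ−1)), yᵢ = Kᵢxᵢ:
  1-propanol: x = 0.146, y = 0.346
  toluene: x = 0.230, y = 0.380
  n-nonane: x = 0.624, y = 0.275

β = 0.641, x_toluene = 0.230, y_toluene = 0.380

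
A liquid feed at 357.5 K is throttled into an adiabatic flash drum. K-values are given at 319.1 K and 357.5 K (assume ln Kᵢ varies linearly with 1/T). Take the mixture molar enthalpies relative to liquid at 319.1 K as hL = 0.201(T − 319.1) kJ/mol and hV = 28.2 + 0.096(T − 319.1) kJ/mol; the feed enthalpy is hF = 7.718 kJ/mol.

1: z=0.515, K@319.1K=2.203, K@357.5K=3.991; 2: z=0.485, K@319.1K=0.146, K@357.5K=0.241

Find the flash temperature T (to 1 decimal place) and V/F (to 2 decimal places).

T = 322.9 K, V/F = 0.25

Adiabatic flash: solve Rachford–Rice at each trial T, then check hF = ψ·hV(T) + (1−ψ)·hL(T).
  T = 319.1 K: K = (2.203, 0.146), RR gives ψ = 0.200, H_out = 5.637 kJ/mol
  T = 357.5 K: K = (3.991, 0.241), RR gives ψ = 0.516, H_out = 20.198 kJ/mol
  T = 338.3 K: K = (3.016, 0.190), RR gives ψ = 0.395, H_out = 14.212 kJ/mol
  T = 328.7 K: K = (2.589, 0.167), RR gives ψ = 0.313, H_out = 10.449 kJ/mol
  T = 323.9 K: K = (2.391, 0.156), RR gives ψ = 0.262, H_out = 8.218 kJ/mol
  T = 321.5 K: K = (2.296, 0.151), RR gives ψ = 0.232, H_out = 6.979 kJ/mol
Linear interpolation between T = 321.5 (H_out = 6.979) and T = 323.9 (H_out = 8.218) on hF = 7.718 gives T ≈ 322.9 K, at which ψ = 0.25.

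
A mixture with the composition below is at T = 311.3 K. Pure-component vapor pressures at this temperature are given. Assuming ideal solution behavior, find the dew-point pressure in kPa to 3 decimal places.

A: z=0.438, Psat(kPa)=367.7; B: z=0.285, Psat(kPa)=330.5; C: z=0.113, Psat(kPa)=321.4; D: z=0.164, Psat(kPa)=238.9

At the dew point ψ → 1, so Σzᵢ/Kᵢ = 1 with Kᵢ = Pᵢˢᵃᵗ/P ⇒ 1/P = Σzᵢ/Pᵢˢᵃᵗ.
1/P = 0.438/367.7 + 0.285/330.5 + 0.113/321.4 + 0.164/238.9 = 0.003092 ⇒ P = 323.459 kPa

Pdew = 323.459 kPa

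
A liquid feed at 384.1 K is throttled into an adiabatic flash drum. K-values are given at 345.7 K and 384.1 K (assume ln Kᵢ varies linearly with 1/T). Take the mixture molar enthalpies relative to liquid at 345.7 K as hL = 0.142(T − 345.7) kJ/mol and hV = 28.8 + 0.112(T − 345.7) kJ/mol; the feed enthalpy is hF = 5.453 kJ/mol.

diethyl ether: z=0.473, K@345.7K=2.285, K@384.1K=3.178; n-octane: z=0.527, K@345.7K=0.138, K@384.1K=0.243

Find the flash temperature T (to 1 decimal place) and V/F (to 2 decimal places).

T = 349.7 K, V/F = 0.17

Adiabatic flash: solve Rachford–Rice at each trial T, then check hF = ψ·hV(T) + (1−ψ)·hL(T).
  T = 345.7 K: K = (2.285, 0.138), RR gives ψ = 0.139, H_out = 3.992 kJ/mol
  T = 384.1 K: K = (3.178, 0.243), RR gives ψ = 0.383, H_out = 16.038 kJ/mol
  T = 364.9 K: K = (2.718, 0.186), RR gives ψ = 0.274, H_out = 10.468 kJ/mol
  T = 355.3 K: K = (2.498, 0.161), RR gives ψ = 0.212, H_out = 7.403 kJ/mol
  T = 350.5 K: K = (2.391, 0.149), RR gives ψ = 0.177, H_out = 5.752 kJ/mol
  T = 348.1 K: K = (2.338, 0.143), RR gives ψ = 0.158, H_out = 4.887 kJ/mol
Linear interpolation between T = 348.1 (H_out = 4.887) and T = 350.5 (H_out = 5.752) on hF = 5.453 gives T ≈ 349.7 K, at which ψ = 0.17.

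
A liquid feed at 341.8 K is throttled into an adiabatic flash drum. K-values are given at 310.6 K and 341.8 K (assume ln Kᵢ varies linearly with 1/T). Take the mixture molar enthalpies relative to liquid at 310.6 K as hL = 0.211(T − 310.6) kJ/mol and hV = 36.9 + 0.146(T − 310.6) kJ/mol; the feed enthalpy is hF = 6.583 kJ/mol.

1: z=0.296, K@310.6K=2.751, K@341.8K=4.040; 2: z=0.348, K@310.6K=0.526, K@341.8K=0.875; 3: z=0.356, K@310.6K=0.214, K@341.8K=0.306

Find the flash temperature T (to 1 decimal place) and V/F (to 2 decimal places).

T = 317.0 K, V/F = 0.14

Adiabatic flash: solve Rachford–Rice at each trial T, then check hF = ψ·hV(T) + (1−ψ)·hL(T).
  T = 310.6 K: K = (2.751, 0.526, 0.214), RR gives ψ = 0.065, H_out = 2.407 kJ/mol
  T = 341.8 K: K = (4.040, 0.875, 0.306), RR gives ψ = 0.421, H_out = 21.254 kJ/mol
  T = 326.2 K: K = (3.365, 0.687, 0.258), RR gives ψ = 0.247, H_out = 12.167 kJ/mol
  T = 318.4 K: K = (3.050, 0.603, 0.236), RR gives ψ = 0.159, H_out = 7.444 kJ/mol
  T = 314.5 K: K = (2.898, 0.564, 0.225), RR gives ψ = 0.113, H_out = 4.979 kJ/mol
  T = 316.4 K: K = (2.972, 0.583, 0.230), RR gives ψ = 0.136, H_out = 6.191 kJ/mol
Linear interpolation between T = 316.4 (H_out = 6.191) and T = 318.4 (H_out = 7.444) on hF = 6.583 gives T ≈ 317.0 K, at which ψ = 0.14.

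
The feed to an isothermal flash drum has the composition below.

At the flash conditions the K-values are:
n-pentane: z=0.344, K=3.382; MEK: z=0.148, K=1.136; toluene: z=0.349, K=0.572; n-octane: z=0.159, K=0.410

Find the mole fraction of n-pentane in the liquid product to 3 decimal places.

x_n-pentane = 0.139

Rachford–Rice: g(ψ) = Σ zᵢ(Kᵢ−1)/(1+ψ(Kᵢ−1)) = 0.
Check two-phase: ΣzᵢKᵢ = 1.596 > 1 and Σzᵢ/Kᵢ = 1.230 > 1, so g(0) = 0.596 > 0 and g(1) = -0.230 < 0.
Newton iteration, ψ⁰ = 0.46:
  ψ = 0.460: g = 0.0952, g' = -0.650 → ψ = 0.606
  ψ = 0.606: g = 0.0060, g' = -0.580 → ψ = 0.617
Converged at ψ = 0.617.
Compositions from xᵢ = zᵢ/(1+ψ(Kᵢ−1)), yᵢ = Kᵢxᵢ:
  n-pentane: x = 0.139, y = 0.471
  MEK: x = 0.137, y = 0.155
  toluene: x = 0.474, y = 0.271
  n-octane: x = 0.250, y = 0.102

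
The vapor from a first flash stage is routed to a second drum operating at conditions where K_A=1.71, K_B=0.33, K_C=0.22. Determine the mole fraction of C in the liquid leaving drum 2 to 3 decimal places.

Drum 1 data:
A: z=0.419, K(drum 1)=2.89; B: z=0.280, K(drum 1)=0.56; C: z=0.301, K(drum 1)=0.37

Drum 1:
Let ψ₁ = V/F and solve Σ zᵢ(Kᵢ−1)/(1+ψ₁(Kᵢ−1)) = 0.
Check two-phase: ΣzᵢKᵢ = 1.479 > 1 and Σzᵢ/Kᵢ = 1.458 > 1, so g(0) = 0.479 > 0 and g(1) = -0.458 < 0.
Iterate (Newton) starting at ψ₁ = 0.5:
  ψ₁ = 0.500: g = -0.0276, g' = -0.739 → ψ₁ = 0.463
Converged at ψ₁ = 0.463.
Drum-1 compositions:
  A: x = 0.223, y = 0.646
  B: x = 0.352, y = 0.197
  C: x = 0.425, y = 0.157
Drum-2 feed = drum-1 vapor: z₂ = (0.6459, 0.1969, 0.1572).
Drum 2:
Rachford–Rice: g(ψ₂) = Σ zᵢ(Kᵢ−1)/(1+ψ₂(Kᵢ−1)) = 0.
g(0) = ΣzᵢKᵢ − 1 = 0.204 and g(1) = 1 − Σzᵢ/Kᵢ = -0.689, so a root lies in (0, 1).
Newton iteration, ψ₂⁰ = 0.5:
  ψ₂ = 0.500: g = -0.0610, g' = -0.634 → ψ₂ = 0.404
  ψ₂ = 0.404: g = -0.0035, g' = -0.567 → ψ₂ = 0.398
Converged at ψ₂ = 0.398.
  A: x = 0.504, y = 0.861
  B: x = 0.268, y = 0.089
  C: x = 0.228, y = 0.050

x_C (drum 2) = 0.228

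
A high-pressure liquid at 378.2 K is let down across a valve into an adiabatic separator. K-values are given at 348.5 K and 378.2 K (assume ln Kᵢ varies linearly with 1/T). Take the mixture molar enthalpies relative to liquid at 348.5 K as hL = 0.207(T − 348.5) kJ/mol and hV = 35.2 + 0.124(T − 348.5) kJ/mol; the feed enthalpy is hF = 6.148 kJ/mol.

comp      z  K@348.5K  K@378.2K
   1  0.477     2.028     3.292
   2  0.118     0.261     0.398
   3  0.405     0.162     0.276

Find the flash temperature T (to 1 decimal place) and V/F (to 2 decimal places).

T = 352.6 K, V/F = 0.15

Adiabatic flash: solve Rachford–Rice at each trial T, then check hF = ψ·hV(T) + (1−ψ)·hL(T).
  T = 348.5 K: K = (2.028, 0.261, 0.162), RR gives ψ = 0.076, H_out = 2.673 kJ/mol
  T = 378.2 K: K = (3.292, 0.398, 0.276), RR gives ψ = 0.455, H_out = 21.044 kJ/mol
  T = 363.4 K: K = (2.612, 0.325, 0.214), RR gives ψ = 0.302, H_out = 13.331 kJ/mol
  T = 355.9 K: K = (2.306, 0.292, 0.187), RR gives ψ = 0.203, H_out = 8.555 kJ/mol
  T = 352.2 K: K = (2.164, 0.276, 0.174), RR gives ψ = 0.144, H_out = 5.805 kJ/mol
  T = 354.0 K: K = (2.232, 0.284, 0.180), RR gives ψ = 0.174, H_out = 7.184 kJ/mol
Linear interpolation between T = 352.2 (H_out = 5.805) and T = 354.0 (H_out = 7.184) on hF = 6.148 gives T ≈ 352.6 K, at which ψ = 0.15.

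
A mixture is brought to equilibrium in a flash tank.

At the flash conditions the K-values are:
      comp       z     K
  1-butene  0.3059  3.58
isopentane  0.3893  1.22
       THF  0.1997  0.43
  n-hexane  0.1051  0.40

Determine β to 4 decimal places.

Material balance + equilibrium reduce to Σ zᵢ(Kᵢ−1)/(1+β(Kᵢ−1)) = 0.
Check two-phase: ΣzᵢKᵢ = 1.6980 > 1 and Σzᵢ/Kᵢ = 1.1317 > 1, so g(0) = 0.6980 > 0 and g(1) = -0.1317 < 0.
Iterate (Newton) starting at β = 0.5:
  β = 0.5000: g = 0.17251, g' = -0.6077 → β = 0.7839
  β = 0.7839: g = 0.00935, g' = -0.5835 → β = 0.7999
  β = 0.7999: g = -0.00005, g' = -0.5896 → β = 0.7998
Converged at β = 0.7998.

β = 0.7998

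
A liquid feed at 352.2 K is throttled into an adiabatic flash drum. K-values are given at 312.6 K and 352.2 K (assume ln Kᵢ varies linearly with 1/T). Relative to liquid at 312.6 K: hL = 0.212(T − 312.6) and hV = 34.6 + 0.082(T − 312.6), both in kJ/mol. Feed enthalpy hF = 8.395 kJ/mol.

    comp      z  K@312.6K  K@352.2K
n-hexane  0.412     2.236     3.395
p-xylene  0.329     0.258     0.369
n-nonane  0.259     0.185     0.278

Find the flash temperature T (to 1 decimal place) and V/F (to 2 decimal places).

T = 324.6 K, V/F = 0.18

Adiabatic flash: solve Rachford–Rice at each trial T, then check hF = ψ·hV(T) + (1−ψ)·hL(T).
  T = 312.6 K: K = (2.236, 0.258, 0.185), RR gives ψ = 0.056, H_out = 1.952 kJ/mol
  T = 352.2 K: K = (3.395, 0.369, 0.278), RR gives ψ = 0.368, H_out = 19.219 kJ/mol
  T = 332.4 K: K = (2.790, 0.312, 0.230), RR gives ψ = 0.240, H_out = 11.878 kJ/mol
  T = 322.5 K: K = (2.506, 0.284, 0.207), RR gives ψ = 0.159, H_out = 7.392 kJ/mol
  T = 327.4 K: K = (2.645, 0.298, 0.218), RR gives ψ = 0.201, H_out = 9.706 kJ/mol
  T = 324.9 K: K = (2.574, 0.291, 0.212), RR gives ψ = 0.180, H_out = 8.551 kJ/mol
Linear interpolation between T = 322.5 (H_out = 7.392) and T = 324.9 (H_out = 8.551) on hF = 8.395 gives T ≈ 324.6 K, at which ψ = 0.18.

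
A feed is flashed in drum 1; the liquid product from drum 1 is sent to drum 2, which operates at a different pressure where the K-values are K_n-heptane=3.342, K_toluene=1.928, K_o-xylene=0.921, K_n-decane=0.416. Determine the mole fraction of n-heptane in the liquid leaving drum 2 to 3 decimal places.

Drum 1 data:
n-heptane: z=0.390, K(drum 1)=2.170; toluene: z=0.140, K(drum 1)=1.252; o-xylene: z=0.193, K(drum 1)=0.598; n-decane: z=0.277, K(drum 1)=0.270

Drum 1:
Iterate (Newton) starting at ψ₁ = 0.5:
  ψ₁ = 0.500: g = -0.0963, g' = -0.634 → ψ₁ = 0.348
  ψ₁ = 0.348: g = -0.0047, g' = -0.585 → ψ₁ = 0.340
Converged at ψ₁ = 0.340.
Drum-1 compositions:
  n-heptane: x = 0.279, y = 0.605
  toluene: x = 0.129, y = 0.161
  o-xylene: x = 0.224, y = 0.134
  n-decane: x = 0.369, y = 0.099
Drum-2 feed = drum-1 liquid: z₂ = (0.2790, 0.1289, 0.2236, 0.3685).
Drum 2:
Let ψ₂ = V/F and solve Σ zᵢ(Kᵢ−1)/(1+ψ₂(Kᵢ−1)) = 0.
Feasibility: ΣzᵢKᵢ = 1.540, Σzᵢ/Kᵢ = 1.279 — both > 1, two phases present.
Iterate (Newton) starting at ψ₂ = 0.35:
  ψ₂ = 0.350: g = 0.1607, g' = -0.725 → ψ₂ = 0.572
  ψ₂ = 0.572: g = 0.0160, g' = -0.612 → ψ₂ = 0.598
Converged at ψ₂ = 0.598.
  n-heptane: x = 0.116, y = 0.388
  toluene: x = 0.083, y = 0.160
  o-xylene: x = 0.235, y = 0.216
  n-decane: x = 0.566, y = 0.236

x_n-heptane (drum 2) = 0.116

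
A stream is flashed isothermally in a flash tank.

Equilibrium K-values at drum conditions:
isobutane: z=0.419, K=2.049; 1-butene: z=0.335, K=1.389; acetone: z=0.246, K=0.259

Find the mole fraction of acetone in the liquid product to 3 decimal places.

x_acetone = 0.488

Rachford–Rice: g(ψ) = Σ zᵢ(Kᵢ−1)/(1+ψ(Kᵢ−1)) = 0.
Feasibility: ΣzᵢKᵢ = 1.388, Σzᵢ/Kᵢ = 1.395 — both > 1, two phases present.
Iterate (Newton) starting at ψ = 0.61:
  ψ = 0.610: g = 0.0407, g' = -0.654 → ψ = 0.672
  ψ = 0.672: g = -0.0021, g' = -0.727 → ψ = 0.669
Converged at ψ = 0.669.
Compositions from xᵢ = zᵢ/(1+ψ(Kᵢ−1)), yᵢ = Kᵢxᵢ:
  isobutane: x = 0.246, y = 0.504
  1-butene: x = 0.266, y = 0.369
  acetone: x = 0.488, y = 0.126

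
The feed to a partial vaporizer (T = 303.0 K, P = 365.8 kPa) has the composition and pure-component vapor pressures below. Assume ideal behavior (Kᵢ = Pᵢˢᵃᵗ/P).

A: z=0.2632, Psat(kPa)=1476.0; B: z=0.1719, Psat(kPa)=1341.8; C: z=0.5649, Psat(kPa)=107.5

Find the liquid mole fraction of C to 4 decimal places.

Raoult's law: Kᵢ = Pᵢˢᵃᵗ/P = Pᵢˢᵃᵗ/365.8.
  K_A = 1476.0/365.8 = 4.034992, K_B = 1341.8/365.8 = 3.668125, K_C = 107.5/365.8 = 0.293876
Material balance + equilibrium reduce to Σ zᵢ(Kᵢ−1)/(1+V/F(Kᵢ−1)) = 0.
Feasibility: ΣzᵢKᵢ = 1.8586, Σzᵢ/Kᵢ = 2.0343 — both > 1, two phases present.
Newton–Raphson from V/F = 0.5:
  V/F = 0.5000: g = -0.10277, g' = -1.2801 → V/F = 0.4197
  V/F = 0.4197: g = 0.00076, g' = -1.3101 → V/F = 0.4203
Converged at V/F = 0.4203.
Compositions from xᵢ = zᵢ/(1+V/F(Kᵢ−1)), yᵢ = Kᵢxᵢ:
  A: x = 0.1157, y = 0.4667
  B: x = 0.0810, y = 0.2972
  C: x = 0.8033, y = 0.2361

x_C = 0.8033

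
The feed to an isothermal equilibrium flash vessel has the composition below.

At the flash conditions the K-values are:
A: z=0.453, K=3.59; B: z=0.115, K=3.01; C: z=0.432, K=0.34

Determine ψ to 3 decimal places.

ψ = 0.685

Rachford–Rice: g(ψ) = Σ zᵢ(Kᵢ−1)/(1+ψ(Kᵢ−1)) = 0.
g(0) = ΣzᵢKᵢ − 1 = 1.119 and g(1) = 1 − Σzᵢ/Kᵢ = -0.435, so a root lies in (0, 1).
Newton–Raphson from ψ = 0.46:
  ψ = 0.460: g = 0.2461, g' = -1.146 → ψ = 0.675
  ψ = 0.675: g = 0.0111, g' = -1.098 → ψ = 0.685
Converged at ψ = 0.685.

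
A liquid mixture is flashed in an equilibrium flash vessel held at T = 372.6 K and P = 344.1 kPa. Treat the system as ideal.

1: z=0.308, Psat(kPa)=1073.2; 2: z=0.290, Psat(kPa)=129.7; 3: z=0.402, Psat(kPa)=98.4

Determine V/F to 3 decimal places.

V/F = 0.129

Raoult's law: Kᵢ = Pᵢˢᵃᵗ/P = Pᵢˢᵃᵗ/344.1.
  K_1 = 1073.2/344.1 = 3.11886, K_2 = 129.7/344.1 = 0.37693, K_3 = 98.4/344.1 = 0.28596
Rachford–Rice: g(V/F) = Σ zᵢ(Kᵢ−1)/(1+V/F(Kᵢ−1)) = 0.
g(0) = ΣzᵢKᵢ − 1 = 0.185 and g(1) = 1 − Σzᵢ/Kᵢ = -1.274, so a root lies in (0, 1).
Iterate (Newton) starting at V/F = 0.5:
  V/F = 0.500: g = -0.3920, g' = -1.059 → V/F = 0.130
  V/F = 0.130: g = -0.0013, g' = -1.232 → V/F = 0.129
Converged at V/F = 0.129.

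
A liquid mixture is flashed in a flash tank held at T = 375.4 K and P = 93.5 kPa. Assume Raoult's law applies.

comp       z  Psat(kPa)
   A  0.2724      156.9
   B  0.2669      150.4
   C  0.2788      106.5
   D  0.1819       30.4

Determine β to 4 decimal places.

β = 0.7940

Raoult's law: Kᵢ = Pᵢˢᵃᵗ/P = Pᵢˢᵃᵗ/93.5.
  K_A = 156.9/93.5 = 1.678075, K_B = 150.4/93.5 = 1.608556, K_C = 106.5/93.5 = 1.139037, K_D = 30.4/93.5 = 0.325134
Newton iteration, β⁰ = 0.61:
  β = 0.6100: g = 0.07619, g' = -0.3592 → β = 0.8221
  β = 0.8221: g = -0.01412, g' = -0.5179 → β = 0.7949
  β = 0.7949: g = -0.00042, g' = -0.4877 → β = 0.7940
Converged at β = 0.7940.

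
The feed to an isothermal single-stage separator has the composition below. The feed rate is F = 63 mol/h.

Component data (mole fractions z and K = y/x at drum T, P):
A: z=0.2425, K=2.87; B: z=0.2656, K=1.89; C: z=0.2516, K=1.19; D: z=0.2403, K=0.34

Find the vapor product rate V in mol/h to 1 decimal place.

Iterate (Newton) starting at ψ = 0.35:
  ψ = 0.3500: g = 0.29291, g' = -0.6171 → ψ = 0.8247
  ψ = 0.8247: g = 0.00803, g' = -0.7120 → ψ = 0.8359
  ψ = 0.8359: g = -0.00008, g' = -0.7259 → ψ = 0.8358
Converged at ψ = 0.8358.
Then V = ψ·F = 0.8358·63 = 52.7 mol/h and L = F − V = 10.3 mol/h.

V = 52.7 mol/h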